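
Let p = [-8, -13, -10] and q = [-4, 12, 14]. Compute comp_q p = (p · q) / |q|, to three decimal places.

p · q = (-8)·(-4) + (-13)·12 + (-10)·14 = 32 - 156 - 140 = -264
|q| = √(16 + 144 + 196) = √356 ≈ 18.8680
comp_q p = -264 / √356 ≈ -13.992

-13.992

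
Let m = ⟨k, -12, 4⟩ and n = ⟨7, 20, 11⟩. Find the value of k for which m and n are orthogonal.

28

m · n = k·7 + (-12)·20 + 4·11 = -196 + 7k
Set equal to 0: 7k = 196, so k = 28.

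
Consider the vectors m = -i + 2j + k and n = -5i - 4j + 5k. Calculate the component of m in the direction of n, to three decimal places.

0.246

m · n = (-1)·(-5) + 2·(-4) + 1·5 = 5 - 8 + 5 = 2
|n| = √(25 + 16 + 25) = √66 ≈ 8.1240
comp_n m = 2 / √66 ≈ 0.246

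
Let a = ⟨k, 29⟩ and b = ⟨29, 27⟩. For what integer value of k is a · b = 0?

-27

a · b = k·29 + 29·27 = 783 + 29k
Set equal to 0: 29k = -783, so k = -27.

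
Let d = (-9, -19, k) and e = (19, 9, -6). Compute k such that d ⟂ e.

d · e = (-9)·19 + (-19)·9 + k·(-6) = -342 - 6k
Set equal to 0: -6k = 342, so k = -57.

-57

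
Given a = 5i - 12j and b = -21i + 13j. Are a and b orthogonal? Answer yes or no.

a · b = 5·(-21) + (-12)·13 = -105 - 156 = -261
Nonzero, so the vectors are not orthogonal.

no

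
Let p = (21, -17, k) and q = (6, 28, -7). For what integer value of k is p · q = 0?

p · q = 21·6 + (-17)·28 + k·(-7) = -350 - 7k
Set equal to 0: -7k = 350, so k = -50.

-50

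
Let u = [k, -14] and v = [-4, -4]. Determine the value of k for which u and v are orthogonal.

14

u · v = k·(-4) + (-14)·(-4) = 56 - 4k
Set equal to 0: -4k = -56, so k = 14.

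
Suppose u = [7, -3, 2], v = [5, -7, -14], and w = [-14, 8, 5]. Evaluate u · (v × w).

v × w:
i: (-7)·5 - (-14)·8 = -35 - (-112) = 77
j: (-14)·(-14) - 5·5 = 196 - 25 = 171
k: 5·8 - (-7)·(-14) = 40 - 98 = -58
v × w = (77, 171, -58)
u · (v × w) = 7·77 + (-3)·171 + 2·(-58) = 539 - 513 - 116 = -90

-90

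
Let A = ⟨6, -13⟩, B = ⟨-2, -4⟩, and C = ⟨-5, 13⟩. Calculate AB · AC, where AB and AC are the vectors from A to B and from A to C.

322

AB = B − A = (-8, 9)
AC = C − A = (-11, 26)
AB · AC = (-8)·(-11) + 9·26 = 88 + 234 = 322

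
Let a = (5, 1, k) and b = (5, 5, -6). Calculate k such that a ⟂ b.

5

a · b = 5·5 + 1·5 + k·(-6) = 30 - 6k
Set equal to 0: -6k = -30, so k = 5.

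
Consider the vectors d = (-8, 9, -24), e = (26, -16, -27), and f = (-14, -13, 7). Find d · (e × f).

18956

e × f:
i: (-16)·7 - (-27)·(-13) = -112 - 351 = -463
j: (-27)·(-14) - 26·7 = 378 - 182 = 196
k: 26·(-13) - (-16)·(-14) = -338 - 224 = -562
e × f = (-463, 196, -562)
d · (e × f) = (-8)·(-463) + 9·196 + (-24)·(-562) = 3704 + 1764 + 13488 = 18956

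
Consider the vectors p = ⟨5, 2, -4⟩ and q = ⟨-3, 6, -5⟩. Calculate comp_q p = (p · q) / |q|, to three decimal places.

2.032

p · q = 5·(-3) + 2·6 + (-4)·(-5) = -15 + 12 + 20 = 17
|q| = √(9 + 36 + 25) = √70 ≈ 8.3666
comp_q p = 17 / √70 ≈ 2.032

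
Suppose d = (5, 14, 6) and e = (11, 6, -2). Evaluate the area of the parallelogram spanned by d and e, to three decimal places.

158.896

i: 14·(-2) - 6·6 = -28 - 36 = -64
j: 6·11 - 5·(-2) = 66 - (-10) = 76
k: 5·6 - 14·11 = 30 - 154 = -124
d × e = (-64, 76, -124)
|d × e| = √((-64)² + 76² + (-124)²) = √25248 ≈ 158.8962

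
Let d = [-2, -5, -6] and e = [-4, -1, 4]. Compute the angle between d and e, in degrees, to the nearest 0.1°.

103.7

d · e = (-2)·(-4) + (-5)·(-1) + (-6)·4 = 8 + 5 - 24 = -11
|d|² = 4 + 25 + 36 = 65,  |d| = √65 ≈ 8.062258
|e|² = 16 + 1 + 16 = 33,  |e| = √33 ≈ 5.744563
cos θ = -11 / (8.062258 · 5.744563) ≈ -0.23751
θ = arccos(-0.23751) ≈ 103.7°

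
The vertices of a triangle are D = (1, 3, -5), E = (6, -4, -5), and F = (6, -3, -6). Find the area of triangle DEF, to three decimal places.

4.975

DE = (5, -7, 0),  DF = (5, -6, -1)
i: (-7)·(-1) - 0·(-6) = 7 - 0 = 7
j: 0·5 - 5·(-1) = 0 - (-5) = 5
k: 5·(-6) - (-7)·5 = -30 - (-35) = 5
DE × DF = (7, 5, 5)
|DE × DF| = √99 ≈ 9.9499
area = ½ · 9.9499 ≈ 4.975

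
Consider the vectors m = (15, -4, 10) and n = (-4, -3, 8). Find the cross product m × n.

i: (-4)·8 - 10·(-3) = -32 - (-30) = -2
j: 10·(-4) - 15·8 = -40 - 120 = -160
k: 15·(-3) - (-4)·(-4) = -45 - 16 = -61
m × n = (-2, -160, -61)

(-2, -160, -61)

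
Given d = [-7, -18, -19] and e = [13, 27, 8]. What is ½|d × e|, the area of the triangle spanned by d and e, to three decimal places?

208.966

i: (-18)·8 - (-19)·27 = -144 - (-513) = 369
j: (-19)·13 - (-7)·8 = -247 - (-56) = -191
k: (-7)·27 - (-18)·13 = -189 - (-234) = 45
d × e = (369, -191, 45)
|d × e| = √(369² + (-191)² + 45²) = √174667 ≈ 417.9318
area = ½ · 417.9318 ≈ 208.966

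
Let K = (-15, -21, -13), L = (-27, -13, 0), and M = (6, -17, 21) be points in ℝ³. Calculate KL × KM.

KL = (-12, 8, 13)
KM = (21, 4, 34)
i: 8·34 - 13·4 = 272 - 52 = 220
j: 13·21 - (-12)·34 = 273 - (-408) = 681
k: (-12)·4 - 8·21 = -48 - 168 = -216
KL × KM = (220, 681, -216)

(220, 681, -216)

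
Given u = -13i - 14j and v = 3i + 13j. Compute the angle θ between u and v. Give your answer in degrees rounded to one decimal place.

u · v = (-13)·3 + (-14)·13 = -39 - 182 = -221
|u|² = 169 + 196 = 365,  |u| = √365 ≈ 19.104973
|v|² = 9 + 169 = 178,  |v| = √178 ≈ 13.341664
cos θ = -221 / (19.104973 · 13.341664) ≈ -0.86703
θ = arccos(-0.86703) ≈ 150.1°

150.1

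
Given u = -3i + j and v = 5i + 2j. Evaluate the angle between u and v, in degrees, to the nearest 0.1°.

u · v = (-3)·5 + 1·2 = -15 + 2 = -13
|u|² = 9 + 1 = 10,  |u| = √10 ≈ 3.162278
|v|² = 25 + 4 = 29,  |v| = √29 ≈ 5.385165
cos θ = -13 / (3.162278 · 5.385165) ≈ -0.76339
θ = arccos(-0.76339) ≈ 139.8°

139.8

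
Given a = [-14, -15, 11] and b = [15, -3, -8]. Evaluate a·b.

a · b = (-14)·15 + (-15)·(-3) + 11·(-8) = -210 + 45 - 88 = -253

-253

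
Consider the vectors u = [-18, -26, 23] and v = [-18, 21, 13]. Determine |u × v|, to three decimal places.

i: (-26)·13 - 23·21 = -338 - 483 = -821
j: 23·(-18) - (-18)·13 = -414 - (-234) = -180
k: (-18)·21 - (-26)·(-18) = -378 - 468 = -846
u × v = (-821, -180, -846)
|u × v| = √((-821)² + (-180)² + (-846)²) = √1422157 ≈ 1192.5422

1192.542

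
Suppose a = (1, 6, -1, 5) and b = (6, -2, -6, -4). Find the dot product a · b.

a · b = 1·6 + 6·(-2) + (-1)·(-6) + 5·(-4) = 6 - 12 + 6 - 20 = -20

-20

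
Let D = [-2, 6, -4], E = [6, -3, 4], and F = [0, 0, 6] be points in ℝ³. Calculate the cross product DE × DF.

(-42, -64, -30)

DE = (8, -9, 8)
DF = (2, -6, 10)
i: (-9)·10 - 8·(-6) = -90 - (-48) = -42
j: 8·2 - 8·10 = 16 - 80 = -64
k: 8·(-6) - (-9)·2 = -48 - (-18) = -30
DE × DF = (-42, -64, -30)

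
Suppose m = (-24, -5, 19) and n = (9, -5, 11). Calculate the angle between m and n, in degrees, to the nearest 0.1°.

87.8

m · n = (-24)·9 + (-5)·(-5) + 19·11 = -216 + 25 + 209 = 18
|m|² = 576 + 25 + 361 = 962,  |m| = √962 ≈ 31.016125
|n|² = 81 + 25 + 121 = 227,  |n| = √227 ≈ 15.066519
cos θ = 18 / (31.016125 · 15.066519) ≈ 0.03852
θ = arccos(0.03852) ≈ 87.8°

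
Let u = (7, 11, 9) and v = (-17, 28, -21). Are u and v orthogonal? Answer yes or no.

u · v = 7·(-17) + 11·28 + 9·(-21) = -119 + 308 - 189 = 0
Zero, so the vectors are orthogonal.

yes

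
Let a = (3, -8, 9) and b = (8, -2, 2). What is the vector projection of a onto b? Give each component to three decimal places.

(6.444, -1.611, 1.611)

a · b = 3·8 + (-8)·(-2) + 9·2 = 24 + 16 + 18 = 58
|b|² = 64 + 4 + 4 = 72
proj_b a = (58/72) · (8, -2, 2) ≈ (6.444, -1.611, 1.611)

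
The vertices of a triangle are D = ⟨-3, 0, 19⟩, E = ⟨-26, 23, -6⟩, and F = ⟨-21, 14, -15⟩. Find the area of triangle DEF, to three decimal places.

276.275

DE = (-23, 23, -25),  DF = (-18, 14, -34)
i: 23·(-34) - (-25)·14 = -782 - (-350) = -432
j: (-25)·(-18) - (-23)·(-34) = 450 - 782 = -332
k: (-23)·14 - 23·(-18) = -322 - (-414) = 92
DE × DF = (-432, -332, 92)
|DE × DF| = √305312 ≈ 552.5505
area = ½ · 552.5505 ≈ 276.275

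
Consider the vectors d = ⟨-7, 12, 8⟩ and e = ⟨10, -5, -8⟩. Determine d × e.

(-56, 24, -85)

i: 12·(-8) - 8·(-5) = -96 - (-40) = -56
j: 8·10 - (-7)·(-8) = 80 - 56 = 24
k: (-7)·(-5) - 12·10 = 35 - 120 = -85
d × e = (-56, 24, -85)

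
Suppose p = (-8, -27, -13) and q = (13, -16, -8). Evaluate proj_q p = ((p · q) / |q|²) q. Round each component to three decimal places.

(11.485, -14.135, -7.067)

p · q = (-8)·13 + (-27)·(-16) + (-13)·(-8) = -104 + 432 + 104 = 432
|q|² = 169 + 256 + 64 = 489
proj_q p = (432/489) · (13, -16, -8) ≈ (11.485, -14.135, -7.067)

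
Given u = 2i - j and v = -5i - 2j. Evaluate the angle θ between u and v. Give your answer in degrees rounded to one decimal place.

u · v = 2·(-5) + (-1)·(-2) = -10 + 2 = -8
|u|² = 4 + 1 = 5,  |u| = √5 ≈ 2.236068
|v|² = 25 + 4 = 29,  |v| = √29 ≈ 5.385165
cos θ = -8 / (2.236068 · 5.385165) ≈ -0.66436
θ = arccos(-0.66436) ≈ 131.6°

131.6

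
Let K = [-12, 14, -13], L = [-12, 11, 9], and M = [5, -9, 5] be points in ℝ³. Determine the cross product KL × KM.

(452, 374, 51)

KL = (0, -3, 22)
KM = (17, -23, 18)
i: (-3)·18 - 22·(-23) = -54 - (-506) = 452
j: 22·17 - 0·18 = 374 - 0 = 374
k: 0·(-23) - (-3)·17 = 0 - (-51) = 51
KL × KM = (452, 374, 51)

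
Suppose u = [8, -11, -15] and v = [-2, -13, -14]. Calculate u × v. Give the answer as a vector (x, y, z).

(-41, 142, -126)

i: (-11)·(-14) - (-15)·(-13) = 154 - 195 = -41
j: (-15)·(-2) - 8·(-14) = 30 - (-112) = 142
k: 8·(-13) - (-11)·(-2) = -104 - 22 = -126
u × v = (-41, 142, -126)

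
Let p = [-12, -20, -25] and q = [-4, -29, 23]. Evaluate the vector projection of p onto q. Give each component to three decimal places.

p · q = (-12)·(-4) + (-20)·(-29) + (-25)·23 = 48 + 580 - 575 = 53
|q|² = 16 + 841 + 529 = 1386
proj_q p = (53/1386) · (-4, -29, 23) ≈ (-0.153, -1.109, 0.880)

(-0.153, -1.109, 0.880)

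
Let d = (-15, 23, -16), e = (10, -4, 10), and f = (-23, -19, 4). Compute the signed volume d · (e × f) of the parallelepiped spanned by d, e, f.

-4308

e × f:
i: (-4)·4 - 10·(-19) = -16 - (-190) = 174
j: 10·(-23) - 10·4 = -230 - 40 = -270
k: 10·(-19) - (-4)·(-23) = -190 - 92 = -282
e × f = (174, -270, -282)
d · (e × f) = (-15)·174 + 23·(-270) + (-16)·(-282) = -2610 - 6210 + 4512 = -4308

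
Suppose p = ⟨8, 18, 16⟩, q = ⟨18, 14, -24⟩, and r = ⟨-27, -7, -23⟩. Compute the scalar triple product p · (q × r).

19228

q × r:
i: 14·(-23) - (-24)·(-7) = -322 - 168 = -490
j: (-24)·(-27) - 18·(-23) = 648 - (-414) = 1062
k: 18·(-7) - 14·(-27) = -126 - (-378) = 252
q × r = (-490, 1062, 252)
p · (q × r) = 8·(-490) + 18·1062 + 16·252 = -3920 + 19116 + 4032 = 19228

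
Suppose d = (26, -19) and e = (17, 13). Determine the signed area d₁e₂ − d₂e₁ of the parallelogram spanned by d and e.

26·13 - (-19)·17 = 338 - (-323) = 661

661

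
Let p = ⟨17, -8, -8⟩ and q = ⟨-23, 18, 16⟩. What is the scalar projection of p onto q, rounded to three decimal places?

p · q = 17·(-23) + (-8)·18 + (-8)·16 = -391 - 144 - 128 = -663
|q| = √(529 + 324 + 256) = √1109 ≈ 33.3017
comp_q p = -663 / √1109 ≈ -19.909

-19.909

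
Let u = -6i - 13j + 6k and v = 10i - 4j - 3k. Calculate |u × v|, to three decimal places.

171.607

i: (-13)·(-3) - 6·(-4) = 39 - (-24) = 63
j: 6·10 - (-6)·(-3) = 60 - 18 = 42
k: (-6)·(-4) - (-13)·10 = 24 - (-130) = 154
u × v = (63, 42, 154)
|u × v| = √(63² + 42² + 154²) = √29449 ≈ 171.6071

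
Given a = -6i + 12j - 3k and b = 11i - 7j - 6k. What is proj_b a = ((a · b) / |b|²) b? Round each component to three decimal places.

(-7.049, 4.485, 3.845)

a · b = (-6)·11 + 12·(-7) + (-3)·(-6) = -66 - 84 + 18 = -132
|b|² = 121 + 49 + 36 = 206
proj_b a = (-132/206) · (11, -7, -6) ≈ (-7.049, 4.485, 3.845)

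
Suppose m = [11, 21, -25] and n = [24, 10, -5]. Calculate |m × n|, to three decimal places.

687.958

i: 21·(-5) - (-25)·10 = -105 - (-250) = 145
j: (-25)·24 - 11·(-5) = -600 - (-55) = -545
k: 11·10 - 21·24 = 110 - 504 = -394
m × n = (145, -545, -394)
|m × n| = √(145² + (-545)² + (-394)²) = √473286 ≈ 687.9578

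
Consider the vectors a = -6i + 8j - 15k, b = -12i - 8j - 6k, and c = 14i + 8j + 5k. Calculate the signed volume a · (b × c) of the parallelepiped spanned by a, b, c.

-480

b × c:
i: (-8)·5 - (-6)·8 = -40 - (-48) = 8
j: (-6)·14 - (-12)·5 = -84 - (-60) = -24
k: (-12)·8 - (-8)·14 = -96 - (-112) = 16
b × c = (8, -24, 16)
a · (b × c) = (-6)·8 + 8·(-24) + (-15)·16 = -48 - 192 - 240 = -480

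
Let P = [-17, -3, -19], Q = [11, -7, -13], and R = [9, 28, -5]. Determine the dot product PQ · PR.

688

PQ = Q − P = (28, -4, 6)
PR = R − P = (26, 31, 14)
PQ · PR = 28·26 + (-4)·31 + 6·14 = 728 - 124 + 84 = 688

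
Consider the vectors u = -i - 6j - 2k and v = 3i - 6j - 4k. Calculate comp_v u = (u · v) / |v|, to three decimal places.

5.250

u · v = (-1)·3 + (-6)·(-6) + (-2)·(-4) = -3 + 36 + 8 = 41
|v| = √(9 + 36 + 16) = √61 ≈ 7.8102
comp_v u = 41 / √61 ≈ 5.250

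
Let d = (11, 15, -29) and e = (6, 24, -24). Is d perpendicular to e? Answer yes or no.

d · e = 11·6 + 15·24 + (-29)·(-24) = 66 + 360 + 696 = 1122
Nonzero, so the vectors are not orthogonal.

no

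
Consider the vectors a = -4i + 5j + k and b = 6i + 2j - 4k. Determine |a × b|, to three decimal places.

45.033

i: 5·(-4) - 1·2 = -20 - 2 = -22
j: 1·6 - (-4)·(-4) = 6 - 16 = -10
k: (-4)·2 - 5·6 = -8 - 30 = -38
a × b = (-22, -10, -38)
|a × b| = √((-22)² + (-10)² + (-38)²) = √2028 ≈ 45.0333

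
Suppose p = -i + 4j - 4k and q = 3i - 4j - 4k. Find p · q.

p · q = (-1)·3 + 4·(-4) + (-4)·(-4) = -3 - 16 + 16 = -3

-3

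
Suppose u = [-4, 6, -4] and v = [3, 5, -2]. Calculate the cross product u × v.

i: 6·(-2) - (-4)·5 = -12 - (-20) = 8
j: (-4)·3 - (-4)·(-2) = -12 - 8 = -20
k: (-4)·5 - 6·3 = -20 - 18 = -38
u × v = (8, -20, -38)

(8, -20, -38)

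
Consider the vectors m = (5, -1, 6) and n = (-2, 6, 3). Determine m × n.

(-39, -27, 28)

i: (-1)·3 - 6·6 = -3 - 36 = -39
j: 6·(-2) - 5·3 = -12 - 15 = -27
k: 5·6 - (-1)·(-2) = 30 - 2 = 28
m × n = (-39, -27, 28)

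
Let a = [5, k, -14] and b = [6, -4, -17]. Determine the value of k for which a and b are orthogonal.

67

a · b = 5·6 + k·(-4) + (-14)·(-17) = 268 - 4k
Set equal to 0: -4k = -268, so k = 67.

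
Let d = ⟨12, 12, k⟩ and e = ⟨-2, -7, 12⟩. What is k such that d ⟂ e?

9

d · e = 12·(-2) + 12·(-7) + k·12 = -108 + 12k
Set equal to 0: 12k = 108, so k = 9.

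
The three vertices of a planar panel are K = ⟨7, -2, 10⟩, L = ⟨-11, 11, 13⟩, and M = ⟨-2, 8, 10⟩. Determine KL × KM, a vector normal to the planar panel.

(-30, -27, -63)

KL = (-18, 13, 3)
KM = (-9, 10, 0)
i: 13·0 - 3·10 = 0 - 30 = -30
j: 3·(-9) - (-18)·0 = -27 - 0 = -27
k: (-18)·10 - 13·(-9) = -180 - (-117) = -63
KL × KM = (-30, -27, -63)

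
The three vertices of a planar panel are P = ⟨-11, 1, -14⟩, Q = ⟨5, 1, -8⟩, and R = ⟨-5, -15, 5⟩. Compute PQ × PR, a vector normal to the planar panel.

PQ = (16, 0, 6)
PR = (6, -16, 19)
i: 0·19 - 6·(-16) = 0 - (-96) = 96
j: 6·6 - 16·19 = 36 - 304 = -268
k: 16·(-16) - 0·6 = -256 - 0 = -256
PQ × PR = (96, -268, -256)

(96, -268, -256)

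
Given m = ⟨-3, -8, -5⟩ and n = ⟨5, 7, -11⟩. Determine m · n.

-16

m · n = (-3)·5 + (-8)·7 + (-5)·(-11) = -15 - 56 + 55 = -16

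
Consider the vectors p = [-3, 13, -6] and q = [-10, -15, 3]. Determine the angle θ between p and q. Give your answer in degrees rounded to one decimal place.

133.2

p · q = (-3)·(-10) + 13·(-15) + (-6)·3 = 30 - 195 - 18 = -183
|p|² = 9 + 169 + 36 = 214,  |p| = √214 ≈ 14.628739
|q|² = 100 + 225 + 9 = 334,  |q| = √334 ≈ 18.275667
cos θ = -183 / (14.628739 · 18.275667) ≈ -0.68450
θ = arccos(-0.68450) ≈ 133.2°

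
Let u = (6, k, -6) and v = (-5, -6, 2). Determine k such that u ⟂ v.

-7

u · v = 6·(-5) + k·(-6) + (-6)·2 = -42 - 6k
Set equal to 0: -6k = 42, so k = -7.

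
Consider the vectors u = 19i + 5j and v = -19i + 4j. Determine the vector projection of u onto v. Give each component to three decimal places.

(17.186, -3.618)

u · v = 19·(-19) + 5·4 = -361 + 20 = -341
|v|² = 361 + 16 = 377
proj_v u = (-341/377) · (-19, 4) ≈ (17.186, -3.618)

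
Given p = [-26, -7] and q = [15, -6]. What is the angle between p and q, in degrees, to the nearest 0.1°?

p · q = (-26)·15 + (-7)·(-6) = -390 + 42 = -348
|p|² = 676 + 49 = 725,  |p| = √725 ≈ 26.925824
|q|² = 225 + 36 = 261,  |q| = √261 ≈ 16.155494
cos θ = -348 / (26.925824 · 16.155494) ≈ -0.80000
θ = arccos(-0.80000) ≈ 143.1°

143.1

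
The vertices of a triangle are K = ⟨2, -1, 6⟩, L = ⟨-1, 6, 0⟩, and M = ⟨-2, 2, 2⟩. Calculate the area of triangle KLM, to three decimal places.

KL = (-3, 7, -6),  KM = (-4, 3, -4)
i: 7·(-4) - (-6)·3 = -28 - (-18) = -10
j: (-6)·(-4) - (-3)·(-4) = 24 - 12 = 12
k: (-3)·3 - 7·(-4) = -9 - (-28) = 19
KL × KM = (-10, 12, 19)
|KL × KM| = √605 ≈ 24.5967
area = ½ · 24.5967 ≈ 12.298

12.298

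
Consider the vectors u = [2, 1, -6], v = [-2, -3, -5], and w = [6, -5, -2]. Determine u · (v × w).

v × w:
i: (-3)·(-2) - (-5)·(-5) = 6 - 25 = -19
j: (-5)·6 - (-2)·(-2) = -30 - 4 = -34
k: (-2)·(-5) - (-3)·6 = 10 - (-18) = 28
v × w = (-19, -34, 28)
u · (v × w) = 2·(-19) + 1·(-34) + (-6)·28 = -38 - 34 - 168 = -240

-240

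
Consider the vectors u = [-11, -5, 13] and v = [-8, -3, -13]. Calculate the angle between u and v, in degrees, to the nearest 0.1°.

103.8

u · v = (-11)·(-8) + (-5)·(-3) + 13·(-13) = 88 + 15 - 169 = -66
|u|² = 121 + 25 + 169 = 315,  |u| = √315 ≈ 17.748239
|v|² = 64 + 9 + 169 = 242,  |v| = √242 ≈ 15.556349
cos θ = -66 / (17.748239 · 15.556349) ≈ -0.23905
θ = arccos(-0.23905) ≈ 103.8°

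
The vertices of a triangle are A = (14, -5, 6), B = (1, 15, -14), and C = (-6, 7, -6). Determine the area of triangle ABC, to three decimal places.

172.534

AB = (-13, 20, -20),  AC = (-20, 12, -12)
i: 20·(-12) - (-20)·12 = -240 - (-240) = 0
j: (-20)·(-20) - (-13)·(-12) = 400 - 156 = 244
k: (-13)·12 - 20·(-20) = -156 - (-400) = 244
AB × AC = (0, 244, 244)
|AB × AC| = √119072 ≈ 345.0681
area = ½ · 345.0681 ≈ 172.534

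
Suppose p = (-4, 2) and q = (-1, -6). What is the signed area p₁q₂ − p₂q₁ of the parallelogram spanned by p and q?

26

(-4)·(-6) - 2·(-1) = 24 - (-2) = 26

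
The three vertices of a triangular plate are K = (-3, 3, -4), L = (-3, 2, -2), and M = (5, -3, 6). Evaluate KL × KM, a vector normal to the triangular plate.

(2, 16, 8)

KL = (0, -1, 2)
KM = (8, -6, 10)
i: (-1)·10 - 2·(-6) = -10 - (-12) = 2
j: 2·8 - 0·10 = 16 - 0 = 16
k: 0·(-6) - (-1)·8 = 0 - (-8) = 8
KL × KM = (2, 16, 8)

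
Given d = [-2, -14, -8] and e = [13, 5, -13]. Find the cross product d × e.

(222, -130, 172)

i: (-14)·(-13) - (-8)·5 = 182 - (-40) = 222
j: (-8)·13 - (-2)·(-13) = -104 - 26 = -130
k: (-2)·5 - (-14)·13 = -10 - (-182) = 172
d × e = (222, -130, 172)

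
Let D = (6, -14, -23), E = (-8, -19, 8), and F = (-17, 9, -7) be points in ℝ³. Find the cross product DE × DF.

(-793, -489, -437)

DE = (-14, -5, 31)
DF = (-23, 23, 16)
i: (-5)·16 - 31·23 = -80 - 713 = -793
j: 31·(-23) - (-14)·16 = -713 - (-224) = -489
k: (-14)·23 - (-5)·(-23) = -322 - 115 = -437
DE × DF = (-793, -489, -437)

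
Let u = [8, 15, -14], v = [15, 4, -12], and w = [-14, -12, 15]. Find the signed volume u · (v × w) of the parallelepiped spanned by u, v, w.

v × w:
i: 4·15 - (-12)·(-12) = 60 - 144 = -84
j: (-12)·(-14) - 15·15 = 168 - 225 = -57
k: 15·(-12) - 4·(-14) = -180 - (-56) = -124
v × w = (-84, -57, -124)
u · (v × w) = 8·(-84) + 15·(-57) + (-14)·(-124) = -672 - 855 + 1736 = 209

209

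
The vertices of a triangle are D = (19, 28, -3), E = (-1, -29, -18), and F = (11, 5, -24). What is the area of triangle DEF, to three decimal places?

451.641

DE = (-20, -57, -15),  DF = (-8, -23, -21)
i: (-57)·(-21) - (-15)·(-23) = 1197 - 345 = 852
j: (-15)·(-8) - (-20)·(-21) = 120 - 420 = -300
k: (-20)·(-23) - (-57)·(-8) = 460 - 456 = 4
DE × DF = (852, -300, 4)
|DE × DF| = √815920 ≈ 903.2829
area = ½ · 903.2829 ≈ 451.641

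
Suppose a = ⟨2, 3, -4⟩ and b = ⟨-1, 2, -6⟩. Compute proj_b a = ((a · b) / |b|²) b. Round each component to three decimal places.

(-0.683, 1.366, -4.098)

a · b = 2·(-1) + 3·2 + (-4)·(-6) = -2 + 6 + 24 = 28
|b|² = 1 + 4 + 36 = 41
proj_b a = (28/41) · (-1, 2, -6) ≈ (-0.683, 1.366, -4.098)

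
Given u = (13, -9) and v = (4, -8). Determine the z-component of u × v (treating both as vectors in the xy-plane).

-68

13·(-8) - (-9)·4 = -104 - (-36) = -68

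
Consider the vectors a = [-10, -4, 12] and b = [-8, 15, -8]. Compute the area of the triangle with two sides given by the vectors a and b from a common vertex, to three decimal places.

i: (-4)·(-8) - 12·15 = 32 - 180 = -148
j: 12·(-8) - (-10)·(-8) = -96 - 80 = -176
k: (-10)·15 - (-4)·(-8) = -150 - 32 = -182
a × b = (-148, -176, -182)
|a × b| = √((-148)² + (-176)² + (-182)²) = √86004 ≈ 293.2644
area = ½ · 293.2644 ≈ 146.632

146.632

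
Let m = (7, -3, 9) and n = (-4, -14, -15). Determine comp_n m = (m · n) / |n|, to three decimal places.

m · n = 7·(-4) + (-3)·(-14) + 9·(-15) = -28 + 42 - 135 = -121
|n| = √(16 + 196 + 225) = √437 ≈ 20.9045
comp_n m = -121 / √437 ≈ -5.788

-5.788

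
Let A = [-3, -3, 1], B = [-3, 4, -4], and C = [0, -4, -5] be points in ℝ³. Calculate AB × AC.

AB = (0, 7, -5)
AC = (3, -1, -6)
i: 7·(-6) - (-5)·(-1) = -42 - 5 = -47
j: (-5)·3 - 0·(-6) = -15 - 0 = -15
k: 0·(-1) - 7·3 = 0 - 21 = -21
AB × AC = (-47, -15, -21)

(-47, -15, -21)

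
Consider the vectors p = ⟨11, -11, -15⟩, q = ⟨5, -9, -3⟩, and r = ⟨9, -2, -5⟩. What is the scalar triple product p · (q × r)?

-614

q × r:
i: (-9)·(-5) - (-3)·(-2) = 45 - 6 = 39
j: (-3)·9 - 5·(-5) = -27 - (-25) = -2
k: 5·(-2) - (-9)·9 = -10 - (-81) = 71
q × r = (39, -2, 71)
p · (q × r) = 11·39 + (-11)·(-2) + (-15)·71 = 429 + 22 - 1065 = -614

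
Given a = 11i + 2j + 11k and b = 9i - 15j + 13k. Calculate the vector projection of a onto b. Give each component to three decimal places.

(4.017, -6.695, 5.802)

a · b = 11·9 + 2·(-15) + 11·13 = 99 - 30 + 143 = 212
|b|² = 81 + 225 + 169 = 475
proj_b a = (212/475) · (9, -15, 13) ≈ (4.017, -6.695, 5.802)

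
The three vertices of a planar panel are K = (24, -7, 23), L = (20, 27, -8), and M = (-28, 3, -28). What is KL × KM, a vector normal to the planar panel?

(-1424, 1408, 1728)

KL = (-4, 34, -31)
KM = (-52, 10, -51)
i: 34·(-51) - (-31)·10 = -1734 - (-310) = -1424
j: (-31)·(-52) - (-4)·(-51) = 1612 - 204 = 1408
k: (-4)·10 - 34·(-52) = -40 - (-1768) = 1728
KL × KM = (-1424, 1408, 1728)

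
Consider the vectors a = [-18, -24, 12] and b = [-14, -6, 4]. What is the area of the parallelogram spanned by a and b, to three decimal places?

248.548

i: (-24)·4 - 12·(-6) = -96 - (-72) = -24
j: 12·(-14) - (-18)·4 = -168 - (-72) = -96
k: (-18)·(-6) - (-24)·(-14) = 108 - 336 = -228
a × b = (-24, -96, -228)
|a × b| = √((-24)² + (-96)² + (-228)²) = √61776 ≈ 248.5478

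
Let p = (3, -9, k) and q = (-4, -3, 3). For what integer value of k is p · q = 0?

p · q = 3·(-4) + (-9)·(-3) + k·3 = 15 + 3k
Set equal to 0: 3k = -15, so k = -5.

-5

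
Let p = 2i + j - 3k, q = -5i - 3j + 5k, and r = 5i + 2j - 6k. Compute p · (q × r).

q × r:
i: (-3)·(-6) - 5·2 = 18 - 10 = 8
j: 5·5 - (-5)·(-6) = 25 - 30 = -5
k: (-5)·2 - (-3)·5 = -10 - (-15) = 5
q × r = (8, -5, 5)
p · (q × r) = 2·8 + 1·(-5) + (-3)·5 = 16 - 5 - 15 = -4

-4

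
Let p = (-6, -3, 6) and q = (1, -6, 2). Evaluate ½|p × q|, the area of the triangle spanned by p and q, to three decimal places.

26.196

i: (-3)·2 - 6·(-6) = -6 - (-36) = 30
j: 6·1 - (-6)·2 = 6 - (-12) = 18
k: (-6)·(-6) - (-3)·1 = 36 - (-3) = 39
p × q = (30, 18, 39)
|p × q| = √(30² + 18² + 39²) = √2745 ≈ 52.3927
area = ½ · 52.3927 ≈ 26.196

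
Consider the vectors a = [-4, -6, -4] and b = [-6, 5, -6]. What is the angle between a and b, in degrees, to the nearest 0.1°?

77.2

a · b = (-4)·(-6) + (-6)·5 + (-4)·(-6) = 24 - 30 + 24 = 18
|a|² = 16 + 36 + 16 = 68,  |a| = √68 ≈ 8.246211
|b|² = 36 + 25 + 36 = 97,  |b| = √97 ≈ 9.848858
cos θ = 18 / (8.246211 · 9.848858) ≈ 0.22163
θ = arccos(0.22163) ≈ 77.2°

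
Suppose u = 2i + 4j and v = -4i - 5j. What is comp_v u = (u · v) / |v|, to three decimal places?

-4.373

u · v = 2·(-4) + 4·(-5) = -8 - 20 = -28
|v| = √(16 + 25) = √41 ≈ 6.4031
comp_v u = -28 / √41 ≈ -4.373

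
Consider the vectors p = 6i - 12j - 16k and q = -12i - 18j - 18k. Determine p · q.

p · q = 6·(-12) + (-12)·(-18) + (-16)·(-18) = -72 + 216 + 288 = 432

432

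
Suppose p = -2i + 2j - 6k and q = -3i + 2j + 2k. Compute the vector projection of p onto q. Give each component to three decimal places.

(0.353, -0.235, -0.235)

p · q = (-2)·(-3) + 2·2 + (-6)·2 = 6 + 4 - 12 = -2
|q|² = 9 + 4 + 4 = 17
proj_q p = (-2/17) · (-3, 2, 2) ≈ (0.353, -0.235, -0.235)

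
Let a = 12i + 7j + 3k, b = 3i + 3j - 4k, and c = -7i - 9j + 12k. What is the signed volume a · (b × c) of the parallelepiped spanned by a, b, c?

-74

b × c:
i: 3·12 - (-4)·(-9) = 36 - 36 = 0
j: (-4)·(-7) - 3·12 = 28 - 36 = -8
k: 3·(-9) - 3·(-7) = -27 - (-21) = -6
b × c = (0, -8, -6)
a · (b × c) = 12·0 + 7·(-8) + 3·(-6) = 0 - 56 - 18 = -74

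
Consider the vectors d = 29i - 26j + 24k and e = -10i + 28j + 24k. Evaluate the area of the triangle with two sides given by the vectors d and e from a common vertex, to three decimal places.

845.638

i: (-26)·24 - 24·28 = -624 - 672 = -1296
j: 24·(-10) - 29·24 = -240 - 696 = -936
k: 29·28 - (-26)·(-10) = 812 - 260 = 552
d × e = (-1296, -936, 552)
|d × e| = √((-1296)² + (-936)² + 552²) = √2860416 ≈ 1691.2764
area = ½ · 1691.2764 ≈ 845.638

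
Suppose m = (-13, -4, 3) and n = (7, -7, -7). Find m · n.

-84

m · n = (-13)·7 + (-4)·(-7) + 3·(-7) = -91 + 28 - 21 = -84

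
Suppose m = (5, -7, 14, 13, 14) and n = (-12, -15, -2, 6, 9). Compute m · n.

m · n = 5·(-12) + (-7)·(-15) + 14·(-2) + 13·6 + 14·9 = -60 + 105 - 28 + 78 + 126 = 221

221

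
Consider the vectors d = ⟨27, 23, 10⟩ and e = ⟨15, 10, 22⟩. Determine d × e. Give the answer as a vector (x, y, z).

(406, -444, -75)

i: 23·22 - 10·10 = 506 - 100 = 406
j: 10·15 - 27·22 = 150 - 594 = -444
k: 27·10 - 23·15 = 270 - 345 = -75
d × e = (406, -444, -75)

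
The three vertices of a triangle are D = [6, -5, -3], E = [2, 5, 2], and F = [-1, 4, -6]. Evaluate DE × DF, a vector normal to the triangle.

DE = (-4, 10, 5)
DF = (-7, 9, -3)
i: 10·(-3) - 5·9 = -30 - 45 = -75
j: 5·(-7) - (-4)·(-3) = -35 - 12 = -47
k: (-4)·9 - 10·(-7) = -36 - (-70) = 34
DE × DF = (-75, -47, 34)

(-75, -47, 34)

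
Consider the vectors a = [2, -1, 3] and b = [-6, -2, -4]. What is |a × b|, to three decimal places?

17.321

i: (-1)·(-4) - 3·(-2) = 4 - (-6) = 10
j: 3·(-6) - 2·(-4) = -18 - (-8) = -10
k: 2·(-2) - (-1)·(-6) = -4 - 6 = -10
a × b = (10, -10, -10)
|a × b| = √(10² + (-10)² + (-10)²) = √300 ≈ 17.3205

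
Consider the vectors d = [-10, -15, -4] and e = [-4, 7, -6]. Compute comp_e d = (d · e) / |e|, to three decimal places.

-4.080

d · e = (-10)·(-4) + (-15)·7 + (-4)·(-6) = 40 - 105 + 24 = -41
|e| = √(16 + 49 + 36) = √101 ≈ 10.0499
comp_e d = -41 / √101 ≈ -4.080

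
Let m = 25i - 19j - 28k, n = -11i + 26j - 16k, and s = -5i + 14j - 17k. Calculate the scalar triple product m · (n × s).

-2745

n × s:
i: 26·(-17) - (-16)·14 = -442 - (-224) = -218
j: (-16)·(-5) - (-11)·(-17) = 80 - 187 = -107
k: (-11)·14 - 26·(-5) = -154 - (-130) = -24
n × s = (-218, -107, -24)
m · (n × s) = 25·(-218) + (-19)·(-107) + (-28)·(-24) = -5450 + 2033 + 672 = -2745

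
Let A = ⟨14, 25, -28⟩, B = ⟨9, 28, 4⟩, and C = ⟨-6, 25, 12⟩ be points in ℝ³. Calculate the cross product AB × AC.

(120, -440, 60)

AB = (-5, 3, 32)
AC = (-20, 0, 40)
i: 3·40 - 32·0 = 120 - 0 = 120
j: 32·(-20) - (-5)·40 = -640 - (-200) = -440
k: (-5)·0 - 3·(-20) = 0 - (-60) = 60
AB × AC = (120, -440, 60)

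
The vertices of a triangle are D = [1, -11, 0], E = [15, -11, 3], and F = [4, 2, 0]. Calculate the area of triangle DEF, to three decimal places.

DE = (14, 0, 3),  DF = (3, 13, 0)
i: 0·0 - 3·13 = 0 - 39 = -39
j: 3·3 - 14·0 = 9 - 0 = 9
k: 14·13 - 0·3 = 182 - 0 = 182
DE × DF = (-39, 9, 182)
|DE × DF| = √34726 ≈ 186.3491
area = ½ · 186.3491 ≈ 93.175

93.175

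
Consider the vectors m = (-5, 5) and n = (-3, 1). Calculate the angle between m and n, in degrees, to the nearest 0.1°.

26.6

m · n = (-5)·(-3) + 5·1 = 15 + 5 = 20
|m|² = 25 + 25 = 50,  |m| = √50 ≈ 7.071068
|n|² = 9 + 1 = 10,  |n| = √10 ≈ 3.162278
cos θ = 20 / (7.071068 · 3.162278) ≈ 0.89443
θ = arccos(0.89443) ≈ 26.6°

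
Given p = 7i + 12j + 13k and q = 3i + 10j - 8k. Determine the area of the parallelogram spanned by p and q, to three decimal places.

i: 12·(-8) - 13·10 = -96 - 130 = -226
j: 13·3 - 7·(-8) = 39 - (-56) = 95
k: 7·10 - 12·3 = 70 - 36 = 34
p × q = (-226, 95, 34)
|p × q| = √((-226)² + 95² + 34²) = √61257 ≈ 247.5015

247.502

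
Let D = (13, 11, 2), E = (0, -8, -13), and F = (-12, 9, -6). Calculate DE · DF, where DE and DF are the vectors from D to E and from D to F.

483

DE = E − D = (-13, -19, -15)
DF = F − D = (-25, -2, -8)
DE · DF = (-13)·(-25) + (-19)·(-2) + (-15)·(-8) = 325 + 38 + 120 = 483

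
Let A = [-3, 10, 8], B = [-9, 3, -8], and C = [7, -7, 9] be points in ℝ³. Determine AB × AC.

(-279, -154, 172)

AB = (-6, -7, -16)
AC = (10, -17, 1)
i: (-7)·1 - (-16)·(-17) = -7 - 272 = -279
j: (-16)·10 - (-6)·1 = -160 - (-6) = -154
k: (-6)·(-17) - (-7)·10 = 102 - (-70) = 172
AB × AC = (-279, -154, 172)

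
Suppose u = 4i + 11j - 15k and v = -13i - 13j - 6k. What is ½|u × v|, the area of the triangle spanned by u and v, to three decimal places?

176.326

i: 11·(-6) - (-15)·(-13) = -66 - 195 = -261
j: (-15)·(-13) - 4·(-6) = 195 - (-24) = 219
k: 4·(-13) - 11·(-13) = -52 - (-143) = 91
u × v = (-261, 219, 91)
|u × v| = √((-261)² + 219² + 91²) = √124363 ≈ 352.6514
area = ½ · 352.6514 ≈ 176.326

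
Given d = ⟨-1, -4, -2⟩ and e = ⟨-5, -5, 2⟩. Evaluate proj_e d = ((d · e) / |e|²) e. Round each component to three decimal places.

d · e = (-1)·(-5) + (-4)·(-5) + (-2)·2 = 5 + 20 - 4 = 21
|e|² = 25 + 25 + 4 = 54
proj_e d = (21/54) · (-5, -5, 2) ≈ (-1.944, -1.944, 0.778)

(-1.944, -1.944, 0.778)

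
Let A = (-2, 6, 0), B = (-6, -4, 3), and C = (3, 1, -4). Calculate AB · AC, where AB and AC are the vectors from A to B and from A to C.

AB = B − A = (-4, -10, 3)
AC = C − A = (5, -5, -4)
AB · AC = (-4)·5 + (-10)·(-5) + 3·(-4) = -20 + 50 - 12 = 18

18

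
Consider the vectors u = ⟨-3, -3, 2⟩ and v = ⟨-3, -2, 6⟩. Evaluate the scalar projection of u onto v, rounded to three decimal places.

3.857

u · v = (-3)·(-3) + (-3)·(-2) + 2·6 = 9 + 6 + 12 = 27
|v| = √(9 + 4 + 36) = √49 ≈ 7.0000
comp_v u = 27 / √49 ≈ 3.857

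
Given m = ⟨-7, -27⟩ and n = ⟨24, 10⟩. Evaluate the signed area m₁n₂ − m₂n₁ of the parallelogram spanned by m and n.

(-7)·10 - (-27)·24 = -70 - (-648) = 578

578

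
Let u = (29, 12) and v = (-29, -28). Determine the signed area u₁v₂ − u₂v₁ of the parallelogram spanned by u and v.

-464

29·(-28) - 12·(-29) = -812 - (-348) = -464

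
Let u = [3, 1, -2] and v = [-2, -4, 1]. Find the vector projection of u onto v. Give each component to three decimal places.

u · v = 3·(-2) + 1·(-4) + (-2)·1 = -6 - 4 - 2 = -12
|v|² = 4 + 16 + 1 = 21
proj_v u = (-12/21) · (-2, -4, 1) ≈ (1.143, 2.286, -0.571)

(1.143, 2.286, -0.571)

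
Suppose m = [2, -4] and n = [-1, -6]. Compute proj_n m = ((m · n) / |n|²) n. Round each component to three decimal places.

(-0.595, -3.568)

m · n = 2·(-1) + (-4)·(-6) = -2 + 24 = 22
|n|² = 1 + 36 = 37
proj_n m = (22/37) · (-1, -6) ≈ (-0.595, -3.568)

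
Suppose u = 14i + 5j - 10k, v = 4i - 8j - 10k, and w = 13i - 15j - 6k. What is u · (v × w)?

v × w:
i: (-8)·(-6) - (-10)·(-15) = 48 - 150 = -102
j: (-10)·13 - 4·(-6) = -130 - (-24) = -106
k: 4·(-15) - (-8)·13 = -60 - (-104) = 44
v × w = (-102, -106, 44)
u · (v × w) = 14·(-102) + 5·(-106) + (-10)·44 = -1428 - 530 - 440 = -2398

-2398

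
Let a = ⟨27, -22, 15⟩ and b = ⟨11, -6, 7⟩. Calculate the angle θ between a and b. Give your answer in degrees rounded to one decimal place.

a · b = 27·11 + (-22)·(-6) + 15·7 = 297 + 132 + 105 = 534
|a|² = 729 + 484 + 225 = 1438,  |a| = √1438 ≈ 37.920970
|b|² = 121 + 36 + 49 = 206,  |b| = √206 ≈ 14.352700
cos θ = 534 / (37.920970 · 14.352700) ≈ 0.98113
θ = arccos(0.98113) ≈ 11.1°

11.1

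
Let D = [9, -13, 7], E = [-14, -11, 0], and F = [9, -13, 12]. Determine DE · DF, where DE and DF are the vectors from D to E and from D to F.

-35

DE = E − D = (-23, 2, -7)
DF = F − D = (0, 0, 5)
DE · DF = (-23)·0 + 2·0 + (-7)·5 = 0 + 0 - 35 = -35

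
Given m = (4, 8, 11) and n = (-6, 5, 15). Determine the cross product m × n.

i: 8·15 - 11·5 = 120 - 55 = 65
j: 11·(-6) - 4·15 = -66 - 60 = -126
k: 4·5 - 8·(-6) = 20 - (-48) = 68
m × n = (65, -126, 68)

(65, -126, 68)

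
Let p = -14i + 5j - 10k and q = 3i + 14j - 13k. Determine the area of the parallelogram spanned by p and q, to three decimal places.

i: 5·(-13) - (-10)·14 = -65 - (-140) = 75
j: (-10)·3 - (-14)·(-13) = -30 - 182 = -212
k: (-14)·14 - 5·3 = -196 - 15 = -211
p × q = (75, -212, -211)
|p × q| = √(75² + (-212)² + (-211)²) = √95090 ≈ 308.3667

308.367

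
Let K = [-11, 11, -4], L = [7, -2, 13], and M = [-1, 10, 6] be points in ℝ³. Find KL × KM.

KL = (18, -13, 17)
KM = (10, -1, 10)
i: (-13)·10 - 17·(-1) = -130 - (-17) = -113
j: 17·10 - 18·10 = 170 - 180 = -10
k: 18·(-1) - (-13)·10 = -18 - (-130) = 112
KL × KM = (-113, -10, 112)

(-113, -10, 112)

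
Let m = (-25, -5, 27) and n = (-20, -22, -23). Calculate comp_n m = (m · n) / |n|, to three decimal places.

-0.293

m · n = (-25)·(-20) + (-5)·(-22) + 27·(-23) = 500 + 110 - 621 = -11
|n| = √(400 + 484 + 529) = √1413 ≈ 37.5899
comp_n m = -11 / √1413 ≈ -0.293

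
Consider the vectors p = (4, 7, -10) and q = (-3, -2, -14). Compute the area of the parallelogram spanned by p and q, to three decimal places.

i: 7·(-14) - (-10)·(-2) = -98 - 20 = -118
j: (-10)·(-3) - 4·(-14) = 30 - (-56) = 86
k: 4·(-2) - 7·(-3) = -8 - (-21) = 13
p × q = (-118, 86, 13)
|p × q| = √((-118)² + 86² + 13²) = √21489 ≈ 146.5913

146.591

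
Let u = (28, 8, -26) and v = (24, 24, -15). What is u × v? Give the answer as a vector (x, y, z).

(504, -204, 480)

i: 8·(-15) - (-26)·24 = -120 - (-624) = 504
j: (-26)·24 - 28·(-15) = -624 - (-420) = -204
k: 28·24 - 8·24 = 672 - 192 = 480
u × v = (504, -204, 480)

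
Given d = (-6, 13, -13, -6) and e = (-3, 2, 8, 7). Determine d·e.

d · e = (-6)·(-3) + 13·2 + (-13)·8 + (-6)·7 = 18 + 26 - 104 - 42 = -102

-102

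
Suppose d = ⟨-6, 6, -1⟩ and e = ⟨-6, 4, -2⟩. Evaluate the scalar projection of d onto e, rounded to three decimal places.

d · e = (-6)·(-6) + 6·4 + (-1)·(-2) = 36 + 24 + 2 = 62
|e| = √(36 + 16 + 4) = √56 ≈ 7.4833
comp_e d = 62 / √56 ≈ 8.285

8.285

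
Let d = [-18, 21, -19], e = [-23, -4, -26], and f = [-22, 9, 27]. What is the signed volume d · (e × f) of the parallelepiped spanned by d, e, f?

28390

e × f:
i: (-4)·27 - (-26)·9 = -108 - (-234) = 126
j: (-26)·(-22) - (-23)·27 = 572 - (-621) = 1193
k: (-23)·9 - (-4)·(-22) = -207 - 88 = -295
e × f = (126, 1193, -295)
d · (e × f) = (-18)·126 + 21·1193 + (-19)·(-295) = -2268 + 25053 + 5605 = 28390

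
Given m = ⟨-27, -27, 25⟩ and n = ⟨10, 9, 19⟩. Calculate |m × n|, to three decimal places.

1061.858

i: (-27)·19 - 25·9 = -513 - 225 = -738
j: 25·10 - (-27)·19 = 250 - (-513) = 763
k: (-27)·9 - (-27)·10 = -243 - (-270) = 27
m × n = (-738, 763, 27)
|m × n| = √((-738)² + 763² + 27²) = √1127542 ≈ 1061.8578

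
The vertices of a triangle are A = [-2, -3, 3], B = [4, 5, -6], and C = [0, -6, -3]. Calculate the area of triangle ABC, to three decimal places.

42.146

AB = (6, 8, -9),  AC = (2, -3, -6)
i: 8·(-6) - (-9)·(-3) = -48 - 27 = -75
j: (-9)·2 - 6·(-6) = -18 - (-36) = 18
k: 6·(-3) - 8·2 = -18 - 16 = -34
AB × AC = (-75, 18, -34)
|AB × AC| = √7105 ≈ 84.2912
area = ½ · 84.2912 ≈ 42.146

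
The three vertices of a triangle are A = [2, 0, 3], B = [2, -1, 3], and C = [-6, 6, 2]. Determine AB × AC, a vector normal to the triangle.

(1, 0, -8)

AB = (0, -1, 0)
AC = (-8, 6, -1)
i: (-1)·(-1) - 0·6 = 1 - 0 = 1
j: 0·(-8) - 0·(-1) = 0 - 0 = 0
k: 0·6 - (-1)·(-8) = 0 - 8 = -8
AB × AC = (1, 0, -8)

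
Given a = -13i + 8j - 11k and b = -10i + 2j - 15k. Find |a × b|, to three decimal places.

140.517

i: 8·(-15) - (-11)·2 = -120 - (-22) = -98
j: (-11)·(-10) - (-13)·(-15) = 110 - 195 = -85
k: (-13)·2 - 8·(-10) = -26 - (-80) = 54
a × b = (-98, -85, 54)
|a × b| = √((-98)² + (-85)² + 54²) = √19745 ≈ 140.5169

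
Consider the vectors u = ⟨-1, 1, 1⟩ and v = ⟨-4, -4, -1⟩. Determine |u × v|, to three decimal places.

9.899

i: 1·(-1) - 1·(-4) = -1 - (-4) = 3
j: 1·(-4) - (-1)·(-1) = -4 - 1 = -5
k: (-1)·(-4) - 1·(-4) = 4 - (-4) = 8
u × v = (3, -5, 8)
|u × v| = √(3² + (-5)² + 8²) = √98 ≈ 9.8995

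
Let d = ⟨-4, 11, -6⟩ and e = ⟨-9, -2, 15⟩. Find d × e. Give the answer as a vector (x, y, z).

i: 11·15 - (-6)·(-2) = 165 - 12 = 153
j: (-6)·(-9) - (-4)·15 = 54 - (-60) = 114
k: (-4)·(-2) - 11·(-9) = 8 - (-99) = 107
d × e = (153, 114, 107)

(153, 114, 107)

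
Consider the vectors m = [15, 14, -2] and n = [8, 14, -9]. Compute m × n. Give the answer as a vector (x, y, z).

i: 14·(-9) - (-2)·14 = -126 - (-28) = -98
j: (-2)·8 - 15·(-9) = -16 - (-135) = 119
k: 15·14 - 14·8 = 210 - 112 = 98
m × n = (-98, 119, 98)

(-98, 119, 98)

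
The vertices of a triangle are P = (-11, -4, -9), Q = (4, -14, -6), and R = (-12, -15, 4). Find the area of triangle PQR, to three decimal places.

140.746

PQ = (15, -10, 3),  PR = (-1, -11, 13)
i: (-10)·13 - 3·(-11) = -130 - (-33) = -97
j: 3·(-1) - 15·13 = -3 - 195 = -198
k: 15·(-11) - (-10)·(-1) = -165 - 10 = -175
PQ × PR = (-97, -198, -175)
|PQ × PR| = √79238 ≈ 281.4925
area = ½ · 281.4925 ≈ 140.746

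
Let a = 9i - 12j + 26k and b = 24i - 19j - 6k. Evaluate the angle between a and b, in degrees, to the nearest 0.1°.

a · b = 9·24 + (-12)·(-19) + 26·(-6) = 216 + 228 - 156 = 288
|a|² = 81 + 144 + 676 = 901,  |a| = √901 ≈ 30.016662
|b|² = 576 + 361 + 36 = 973,  |b| = √973 ≈ 31.192948
cos θ = 288 / (30.016662 · 31.192948) ≈ 0.30759
θ = arccos(0.30759) ≈ 72.1°

72.1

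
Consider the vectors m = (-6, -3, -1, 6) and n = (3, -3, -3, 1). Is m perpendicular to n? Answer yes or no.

m · n = (-6)·3 + (-3)·(-3) + (-1)·(-3) + 6·1 = -18 + 9 + 3 + 6 = 0
Zero, so the vectors are orthogonal.

yes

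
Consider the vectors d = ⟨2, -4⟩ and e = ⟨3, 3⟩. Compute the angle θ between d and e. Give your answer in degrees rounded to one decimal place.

d · e = 2·3 + (-4)·3 = 6 - 12 = -6
|d|² = 4 + 16 = 20,  |d| = √20 ≈ 4.472136
|e|² = 9 + 9 = 18,  |e| = √18 ≈ 4.242641
cos θ = -6 / (4.472136 · 4.242641) ≈ -0.31623
θ = arccos(-0.31623) ≈ 108.4°

108.4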